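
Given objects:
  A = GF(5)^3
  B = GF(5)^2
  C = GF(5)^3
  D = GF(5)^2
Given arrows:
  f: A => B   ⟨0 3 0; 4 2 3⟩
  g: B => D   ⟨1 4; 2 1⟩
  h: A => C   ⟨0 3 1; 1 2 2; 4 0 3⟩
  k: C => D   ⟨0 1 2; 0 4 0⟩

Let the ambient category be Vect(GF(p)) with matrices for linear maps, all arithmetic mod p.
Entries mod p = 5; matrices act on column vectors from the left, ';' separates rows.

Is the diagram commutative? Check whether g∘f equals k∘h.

Answer: DOES NOT COMMUTE

Work:
Along f;g (path 1):
  e0=⟨1,0,0⟩ f=>⟨0,4⟩ g=>⟨1,4⟩
  e1=⟨0,1,0⟩ f=>⟨3,2⟩ g=>⟨1,3⟩
  e2=⟨0,0,1⟩ f=>⟨0,3⟩ g=>⟨2,3⟩
  composite₁ = ⟨1 1 2; 4 3 3⟩
Along h;k (path 2):
  e0=⟨1,0,0⟩ h=>⟨0,1,4⟩ k=>⟨4,4⟩
  e1=⟨0,1,0⟩ h=>⟨3,2,0⟩ k=>⟨2,3⟩
  e2=⟨0,0,1⟩ h=>⟨1,2,3⟩ k=>⟨3,3⟩
  composite₂ = ⟨4 2 3; 4 3 3⟩
Equal? differ; not commutative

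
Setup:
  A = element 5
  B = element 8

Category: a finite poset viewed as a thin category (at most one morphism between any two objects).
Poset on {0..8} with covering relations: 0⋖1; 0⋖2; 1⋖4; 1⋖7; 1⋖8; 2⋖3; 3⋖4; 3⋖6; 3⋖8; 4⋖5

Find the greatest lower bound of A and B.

Answer: NO MEET EXISTS

Trace:
Common predecessors of 5,8: {0,1,2,3}
  maximal lower bounds 1 and 3 are incomparable: neither 1⊑3 nor 3⊑1
→ no greatest lower bound exists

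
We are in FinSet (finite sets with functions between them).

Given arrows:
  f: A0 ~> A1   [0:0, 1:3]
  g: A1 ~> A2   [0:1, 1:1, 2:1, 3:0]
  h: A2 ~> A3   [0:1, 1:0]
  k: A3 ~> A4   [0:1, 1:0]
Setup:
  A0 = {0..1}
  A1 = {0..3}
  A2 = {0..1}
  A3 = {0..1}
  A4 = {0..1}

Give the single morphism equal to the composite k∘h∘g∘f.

  0 f~>0 g~>1 h~>0 k~>1
  1 f~>3 g~>0 h~>1 k~>0
result: [0:1, 1:0]

Answer: [0:1, 1:0]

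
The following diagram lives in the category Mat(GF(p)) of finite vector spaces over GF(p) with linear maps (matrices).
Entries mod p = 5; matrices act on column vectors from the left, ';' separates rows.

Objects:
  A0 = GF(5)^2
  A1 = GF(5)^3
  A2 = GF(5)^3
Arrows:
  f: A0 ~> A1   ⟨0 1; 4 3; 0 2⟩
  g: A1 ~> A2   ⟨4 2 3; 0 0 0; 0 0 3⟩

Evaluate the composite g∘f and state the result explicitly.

Answer: ⟨3 1; 0 0; 0 1⟩

Trace:
  e0=(1,0) f~>(0,4,0) g~>(3,0,0)
  e1=(0,1) f~>(1,3,2) g~>(1,0,1)
composite: ⟨3 1; 0 0; 0 1⟩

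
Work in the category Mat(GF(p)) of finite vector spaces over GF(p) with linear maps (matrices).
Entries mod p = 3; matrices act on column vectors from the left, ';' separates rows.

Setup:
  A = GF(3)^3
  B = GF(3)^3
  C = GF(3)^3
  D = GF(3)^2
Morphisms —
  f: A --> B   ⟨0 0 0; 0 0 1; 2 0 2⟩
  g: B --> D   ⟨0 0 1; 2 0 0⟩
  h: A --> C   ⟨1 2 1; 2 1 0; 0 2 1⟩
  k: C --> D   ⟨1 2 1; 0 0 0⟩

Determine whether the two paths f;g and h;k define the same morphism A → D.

Answer: COMMUTES

Work:
1) trace f;g:
  e0=[1,0,0] f-->[0,0,2] g-->[2,0]
  e1=[0,1,0] f-->[0,0,0] g-->[0,0]
  e2=[0,0,1] f-->[0,1,2] g-->[2,0]
  composite₁ = ⟨2 0 2; 0 0 0⟩
2) trace h;k:
  e0=[1,0,0] h-->[1,2,0] k-->[2,0]
  e1=[0,1,0] h-->[2,1,2] k-->[0,0]
  e2=[0,0,1] h-->[1,0,1] k-->[2,0]
  composite₂ = ⟨2 0 2; 0 0 0⟩
Equal? equal; square commutes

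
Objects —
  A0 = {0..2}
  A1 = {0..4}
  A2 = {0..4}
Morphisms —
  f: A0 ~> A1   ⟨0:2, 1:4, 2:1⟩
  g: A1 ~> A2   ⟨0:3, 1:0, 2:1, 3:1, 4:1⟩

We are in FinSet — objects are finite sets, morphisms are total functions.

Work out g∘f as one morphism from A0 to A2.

  0 f~>2 g~>1
  1 f~>4 g~>1
  2 f~>1 g~>0
composite: ⟨0:1, 1:1, 2:0⟩

Answer: ⟨0:1, 1:1, 2:0⟩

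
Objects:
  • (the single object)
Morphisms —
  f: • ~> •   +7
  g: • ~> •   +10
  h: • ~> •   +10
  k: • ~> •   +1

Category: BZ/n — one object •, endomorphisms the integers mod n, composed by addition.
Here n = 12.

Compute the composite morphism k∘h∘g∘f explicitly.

  0 +7≡7 +10≡5 +10≡3 +1≡4  (mod 12)
⟦path⟧: +4

Answer: +4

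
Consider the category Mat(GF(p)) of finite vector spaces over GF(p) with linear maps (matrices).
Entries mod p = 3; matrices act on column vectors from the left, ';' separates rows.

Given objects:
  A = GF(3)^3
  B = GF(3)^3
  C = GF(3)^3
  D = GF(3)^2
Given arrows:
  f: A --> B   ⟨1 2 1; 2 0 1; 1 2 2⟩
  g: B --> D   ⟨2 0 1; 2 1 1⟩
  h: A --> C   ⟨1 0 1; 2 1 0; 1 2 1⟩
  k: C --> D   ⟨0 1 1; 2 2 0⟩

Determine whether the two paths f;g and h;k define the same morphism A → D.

Answer: DOES NOT COMMUTE

Derivation:
1) trace f;g:
  e0=(1,0,0) f-->(1,2,1) g-->(0,2)
  e1=(0,1,0) f-->(2,0,2) g-->(0,0)
  e2=(0,0,1) f-->(1,1,2) g-->(1,2)
  ⟦path⟧₁ = ⟨0 0 1; 2 0 2⟩
2) trace h;k:
  e0=(1,0,0) h-->(1,2,1) k-->(0,0)
  e1=(0,1,0) h-->(0,1,2) k-->(0,2)
  e2=(0,0,1) h-->(1,0,1) k-->(1,2)
  ⟦path⟧₂ = ⟨0 0 1; 0 2 2⟩
Equal? distinct morphisms ✗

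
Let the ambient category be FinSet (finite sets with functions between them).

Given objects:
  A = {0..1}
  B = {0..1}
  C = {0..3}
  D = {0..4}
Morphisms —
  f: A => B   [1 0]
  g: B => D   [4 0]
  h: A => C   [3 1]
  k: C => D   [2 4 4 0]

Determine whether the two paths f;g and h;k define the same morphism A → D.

Answer: COMMUTES

Work:
1) trace f;g:
  0 f=>1 g=>0
  1 f=>0 g=>4
  ⟦path⟧₁ = [0 4]
2) trace h;k:
  0 h=>3 k=>0
  1 h=>1 k=>4
  ⟦path⟧₂ = [0 4]
Equal? equal; square commutes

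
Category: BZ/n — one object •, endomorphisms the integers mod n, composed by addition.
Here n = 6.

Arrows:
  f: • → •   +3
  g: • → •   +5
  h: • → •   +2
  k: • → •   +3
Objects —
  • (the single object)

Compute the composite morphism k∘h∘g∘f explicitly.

Answer: +1

Trace:
  0 +3≡3 +5≡2 +2≡4 +3≡1  (mod 6)
composite: +1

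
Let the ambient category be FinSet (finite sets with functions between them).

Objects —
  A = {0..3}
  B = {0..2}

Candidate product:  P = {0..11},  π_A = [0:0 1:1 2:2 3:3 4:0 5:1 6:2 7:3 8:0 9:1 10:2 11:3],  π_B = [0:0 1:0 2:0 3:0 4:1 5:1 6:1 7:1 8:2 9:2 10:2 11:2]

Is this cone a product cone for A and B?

|A|·|B| = 4·3 = 12;  |P| = 12
Check the pairing map k ↦ (π_A(k), π_B(k)):
  0 : (0,0)
  1 : (1,0)
  2 : (2,0)
  3 : (3,0)
  4 : (0,1)
  5 : (1,1)
  6 : (2,1)
  7 : (3,1)
  8 : (0,2)
  9 : (1,2)
  10 : (2,2)
  11 : (3,2)
distinct pairs in image: 12 / 12 needed
  → bijection onto A×B; projections well-typed.

Answer: VALID PRODUCT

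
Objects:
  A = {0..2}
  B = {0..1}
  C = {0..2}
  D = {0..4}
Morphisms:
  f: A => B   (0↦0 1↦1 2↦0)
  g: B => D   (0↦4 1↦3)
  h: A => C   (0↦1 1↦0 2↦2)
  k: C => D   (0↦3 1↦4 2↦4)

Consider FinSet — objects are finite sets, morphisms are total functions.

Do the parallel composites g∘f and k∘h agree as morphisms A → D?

Along f;g (path 1):
  0 f=>0 g=>4
  1 f=>1 g=>3
  2 f=>0 g=>4
  composite₁ = (0↦4 1↦3 2↦4)
Along h;k (path 2):
  0 h=>1 k=>4
  1 h=>0 k=>3
  2 h=>2 k=>4
  composite₂ = (0↦4 1↦3 2↦4)
Equal? YES — commutes

Answer: COMMUTES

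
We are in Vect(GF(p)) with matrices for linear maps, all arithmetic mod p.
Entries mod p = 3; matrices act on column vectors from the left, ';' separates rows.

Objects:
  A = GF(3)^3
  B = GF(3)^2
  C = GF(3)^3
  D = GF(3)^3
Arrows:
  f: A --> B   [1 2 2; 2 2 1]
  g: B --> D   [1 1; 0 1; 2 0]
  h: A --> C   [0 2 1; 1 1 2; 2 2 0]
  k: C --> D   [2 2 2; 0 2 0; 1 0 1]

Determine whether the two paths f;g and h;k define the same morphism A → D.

Along f;g (path 1):
  e0=⟨1,0,0⟩ f-->⟨1,2⟩ g-->⟨0,2,2⟩
  e1=⟨0,1,0⟩ f-->⟨2,2⟩ g-->⟨1,2,1⟩
  e2=⟨0,0,1⟩ f-->⟨2,1⟩ g-->⟨0,1,1⟩
  ⟦path⟧₁ = [0 1 0; 2 2 1; 2 1 1]
Along h;k (path 2):
  e0=⟨1,0,0⟩ h-->⟨0,1,2⟩ k-->⟨0,2,2⟩
  e1=⟨0,1,0⟩ h-->⟨2,1,2⟩ k-->⟨1,2,1⟩
  e2=⟨0,0,1⟩ h-->⟨1,2,0⟩ k-->⟨0,1,1⟩
  ⟦path⟧₂ = [0 1 0; 2 2 1; 2 1 1]
Equal? equal; square commutes

Answer: COMMUTES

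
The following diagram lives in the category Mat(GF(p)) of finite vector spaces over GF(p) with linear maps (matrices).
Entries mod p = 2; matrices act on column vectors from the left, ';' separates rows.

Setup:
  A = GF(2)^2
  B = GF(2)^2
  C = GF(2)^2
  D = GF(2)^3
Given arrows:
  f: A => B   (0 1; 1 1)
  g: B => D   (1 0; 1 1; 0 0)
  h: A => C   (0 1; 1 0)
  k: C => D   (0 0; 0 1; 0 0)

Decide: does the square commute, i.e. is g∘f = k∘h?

Along f;g (path 1):
  e0=[1,0] f=>[0,1] g=>[0,1,0]
  e1=[0,1] f=>[1,1] g=>[1,0,0]
  ⟦path⟧₁ = (0 1; 1 0; 0 0)
Along h;k (path 2):
  e0=[1,0] h=>[0,1] k=>[0,1,0]
  e1=[0,1] h=>[1,0] k=>[0,0,0]
  ⟦path⟧₂ = (0 0; 1 0; 0 0)
Equal? NO — does not commute

Answer: DOES NOT COMMUTE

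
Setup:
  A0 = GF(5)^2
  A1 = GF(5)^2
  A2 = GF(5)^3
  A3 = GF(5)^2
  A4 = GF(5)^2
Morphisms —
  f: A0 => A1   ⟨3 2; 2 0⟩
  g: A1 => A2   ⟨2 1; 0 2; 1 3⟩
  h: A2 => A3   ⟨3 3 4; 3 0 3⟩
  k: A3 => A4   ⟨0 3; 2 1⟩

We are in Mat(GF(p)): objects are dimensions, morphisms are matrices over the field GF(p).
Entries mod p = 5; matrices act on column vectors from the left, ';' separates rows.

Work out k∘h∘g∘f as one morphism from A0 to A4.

  e0=⟨1,0⟩ f=>⟨3,2⟩ g=>⟨3,4,4⟩ h=>⟨2,1⟩ k=>⟨3,0⟩
  e1=⟨0,1⟩ f=>⟨2,0⟩ g=>⟨4,0,2⟩ h=>⟨0,3⟩ k=>⟨4,3⟩
⟦path⟧: ⟨3 4; 0 3⟩

Answer: ⟨3 4; 0 3⟩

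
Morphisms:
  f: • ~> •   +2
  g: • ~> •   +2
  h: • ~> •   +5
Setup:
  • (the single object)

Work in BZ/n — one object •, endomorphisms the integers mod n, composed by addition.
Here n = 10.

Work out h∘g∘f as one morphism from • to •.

Answer: +9

Trace:
  0 +2≡2 +2≡4 +5≡9  (mod 10)
composite: +9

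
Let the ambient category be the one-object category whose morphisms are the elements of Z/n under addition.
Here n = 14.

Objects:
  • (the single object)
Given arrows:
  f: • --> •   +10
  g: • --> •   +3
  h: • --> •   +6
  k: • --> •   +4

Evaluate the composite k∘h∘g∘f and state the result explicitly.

  0 +10≡10 +3≡13 +6≡5 +4≡9  (mod 14)
result: +9

Answer: +9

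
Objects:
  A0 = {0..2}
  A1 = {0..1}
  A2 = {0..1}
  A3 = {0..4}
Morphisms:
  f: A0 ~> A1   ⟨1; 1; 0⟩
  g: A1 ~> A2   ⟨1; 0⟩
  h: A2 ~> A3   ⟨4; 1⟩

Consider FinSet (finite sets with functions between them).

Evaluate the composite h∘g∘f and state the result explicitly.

  0 f~>1 g~>0 h~>4
  1 f~>1 g~>0 h~>4
  2 f~>0 g~>1 h~>1
result: ⟨4; 4; 1⟩

Answer: ⟨4; 4; 1⟩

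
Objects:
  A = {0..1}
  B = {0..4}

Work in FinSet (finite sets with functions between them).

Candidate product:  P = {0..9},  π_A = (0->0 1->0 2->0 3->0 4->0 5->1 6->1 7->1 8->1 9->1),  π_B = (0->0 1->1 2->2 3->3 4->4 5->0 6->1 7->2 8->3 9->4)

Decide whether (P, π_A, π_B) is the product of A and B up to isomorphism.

|A|·|B| = 2·5 = 10;  |P| = 10
Check the pairing map k ↦ (π_A(k), π_B(k)):
  0 -> (0,0)
  1 -> (0,1)
  2 -> (0,2)
  3 -> (0,3)
  4 -> (0,4)
  5 -> (1,0)
  6 -> (1,1)
  7 -> (1,2)
  8 -> (1,3)
  9 -> (1,4)
distinct pairs in image: 10 / 10 needed
  → bijection onto A×B; projections well-typed.

Answer: VALID PRODUCT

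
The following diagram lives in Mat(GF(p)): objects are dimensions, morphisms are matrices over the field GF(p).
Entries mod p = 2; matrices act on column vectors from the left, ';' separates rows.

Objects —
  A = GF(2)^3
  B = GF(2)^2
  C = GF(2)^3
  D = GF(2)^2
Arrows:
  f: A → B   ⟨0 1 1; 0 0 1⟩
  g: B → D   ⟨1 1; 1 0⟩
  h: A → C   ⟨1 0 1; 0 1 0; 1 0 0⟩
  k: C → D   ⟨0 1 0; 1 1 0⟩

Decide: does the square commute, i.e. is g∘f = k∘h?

Answer: DOES NOT COMMUTE

Work:
1) trace f;g:
  e0=[1,0,0] f→[0,0] g→[0,0]
  e1=[0,1,0] f→[1,0] g→[1,1]
  e2=[0,0,1] f→[1,1] g→[0,1]
  result₁ = ⟨0 1 0; 0 1 1⟩
2) trace h;k:
  e0=[1,0,0] h→[1,0,1] k→[0,1]
  e1=[0,1,0] h→[0,1,0] k→[1,1]
  e2=[0,0,1] h→[1,0,0] k→[0,1]
  result₂ = ⟨0 1 0; 1 1 1⟩
Equal? NO — does not commute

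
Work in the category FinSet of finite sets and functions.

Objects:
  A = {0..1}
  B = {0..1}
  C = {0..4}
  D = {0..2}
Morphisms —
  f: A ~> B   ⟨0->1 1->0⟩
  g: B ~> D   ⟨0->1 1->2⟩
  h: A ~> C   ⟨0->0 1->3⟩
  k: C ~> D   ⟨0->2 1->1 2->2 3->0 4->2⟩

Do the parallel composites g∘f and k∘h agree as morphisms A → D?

Along f;g (path 1):
  0 f~>1 g~>2
  1 f~>0 g~>1
  ⟦path⟧₁ = ⟨0->2 1->1⟩
Along h;k (path 2):
  0 h~>0 k~>2
  1 h~>3 k~>0
  ⟦path⟧₂ = ⟨0->2 1->0⟩
Equal? NO — does not commute

Answer: DOES NOT COMMUTE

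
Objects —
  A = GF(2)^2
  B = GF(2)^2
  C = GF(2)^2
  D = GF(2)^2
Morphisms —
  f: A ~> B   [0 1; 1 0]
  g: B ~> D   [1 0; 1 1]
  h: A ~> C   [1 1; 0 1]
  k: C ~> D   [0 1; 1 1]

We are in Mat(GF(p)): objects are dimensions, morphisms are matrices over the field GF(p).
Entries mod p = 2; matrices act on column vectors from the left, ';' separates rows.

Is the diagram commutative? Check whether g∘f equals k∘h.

Path 1 = f;g:
  e0=⟨1,0⟩ f~>⟨0,1⟩ g~>⟨0,1⟩
  e1=⟨0,1⟩ f~>⟨1,0⟩ g~>⟨1,1⟩
  ⟦path⟧₁ = [0 1; 1 1]
Path 2 = h;k:
  e0=⟨1,0⟩ h~>⟨1,0⟩ k~>⟨0,1⟩
  e1=⟨0,1⟩ h~>⟨1,1⟩ k~>⟨1,0⟩
  ⟦path⟧₂ = [0 1; 1 0]
Equal? distinct morphisms ✗

Answer: DOES NOT COMMUTE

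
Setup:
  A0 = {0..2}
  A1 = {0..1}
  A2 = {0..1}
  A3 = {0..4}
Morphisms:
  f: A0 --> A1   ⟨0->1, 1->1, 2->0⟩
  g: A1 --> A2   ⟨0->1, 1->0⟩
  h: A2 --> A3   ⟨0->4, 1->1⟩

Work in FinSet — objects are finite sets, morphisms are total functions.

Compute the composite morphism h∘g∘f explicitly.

Answer: ⟨0->4, 1->4, 2->1⟩

Trace:
  0 f-->1 g-->0 h-->4
  1 f-->1 g-->0 h-->4
  2 f-->0 g-->1 h-->1
composite: ⟨0->4, 1->4, 2->1⟩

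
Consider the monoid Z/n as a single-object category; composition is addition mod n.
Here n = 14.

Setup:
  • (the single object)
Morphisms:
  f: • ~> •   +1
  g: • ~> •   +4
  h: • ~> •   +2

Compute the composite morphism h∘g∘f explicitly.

  0 +1≡1 +4≡5 +2≡7  (mod 14)
result: +7

Answer: +7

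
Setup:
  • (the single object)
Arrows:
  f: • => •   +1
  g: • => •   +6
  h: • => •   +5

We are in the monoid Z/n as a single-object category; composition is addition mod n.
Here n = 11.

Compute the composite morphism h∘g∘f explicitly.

  0 +1≡1 +6≡7 +5≡1  (mod 11)
⟦path⟧: +1

Answer: +1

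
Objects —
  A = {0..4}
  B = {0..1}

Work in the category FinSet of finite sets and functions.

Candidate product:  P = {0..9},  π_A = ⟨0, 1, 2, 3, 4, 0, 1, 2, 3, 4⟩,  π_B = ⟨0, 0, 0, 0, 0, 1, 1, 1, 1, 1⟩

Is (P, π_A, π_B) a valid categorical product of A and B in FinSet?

Answer: VALID PRODUCT

Work:
|A|·|B| = 5·2 = 10;  |P| = 10
Check the pairing map k ↦ (π_A(k), π_B(k)):
  0 ↦ (0,0)
  1 ↦ (1,0)
  2 ↦ (2,0)
  3 ↦ (3,0)
  4 ↦ (4,0)
  5 ↦ (0,1)
  6 ↦ (1,1)
  7 ↦ (2,1)
  8 ↦ (3,1)
  9 ↦ (4,1)
distinct pairs in image: 10 / 10 needed
  → bijection onto A×B; projections well-typed.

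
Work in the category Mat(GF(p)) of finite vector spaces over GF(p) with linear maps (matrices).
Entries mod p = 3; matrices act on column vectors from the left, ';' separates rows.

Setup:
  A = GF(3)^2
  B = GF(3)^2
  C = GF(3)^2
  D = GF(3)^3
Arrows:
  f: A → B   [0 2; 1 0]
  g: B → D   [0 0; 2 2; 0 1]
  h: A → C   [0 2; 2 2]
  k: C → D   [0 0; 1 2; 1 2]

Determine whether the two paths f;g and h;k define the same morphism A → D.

Path 1 = f;g:
  e0=(1,0) f→(0,1) g→(0,2,1)
  e1=(0,1) f→(2,0) g→(0,1,0)
  result₁ = [0 0; 2 1; 1 0]
Path 2 = h;k:
  e0=(1,0) h→(0,2) k→(0,1,1)
  e1=(0,1) h→(2,2) k→(0,0,0)
  result₂ = [0 0; 1 0; 1 0]
Equal? NO — does not commute

Answer: DOES NOT COMMUTE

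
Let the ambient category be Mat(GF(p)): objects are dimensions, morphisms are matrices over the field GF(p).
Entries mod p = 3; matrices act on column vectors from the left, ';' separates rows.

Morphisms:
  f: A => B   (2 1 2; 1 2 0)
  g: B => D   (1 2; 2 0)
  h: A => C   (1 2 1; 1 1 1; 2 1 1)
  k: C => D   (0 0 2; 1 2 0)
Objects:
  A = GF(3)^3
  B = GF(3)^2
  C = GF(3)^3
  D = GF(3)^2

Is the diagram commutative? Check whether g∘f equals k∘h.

1) trace f;g:
  e0=⟨1,0,0⟩ f=>⟨2,1⟩ g=>⟨1,1⟩
  e1=⟨0,1,0⟩ f=>⟨1,2⟩ g=>⟨2,2⟩
  e2=⟨0,0,1⟩ f=>⟨2,0⟩ g=>⟨2,1⟩
  result₁ = (1 2 2; 1 2 1)
2) trace h;k:
  e0=⟨1,0,0⟩ h=>⟨1,1,2⟩ k=>⟨1,0⟩
  e1=⟨0,1,0⟩ h=>⟨2,1,1⟩ k=>⟨2,1⟩
  e2=⟨0,0,1⟩ h=>⟨1,1,1⟩ k=>⟨2,0⟩
  result₂ = (1 2 2; 0 1 0)
Equal? NO — does not commute

Answer: DOES NOT COMMUTE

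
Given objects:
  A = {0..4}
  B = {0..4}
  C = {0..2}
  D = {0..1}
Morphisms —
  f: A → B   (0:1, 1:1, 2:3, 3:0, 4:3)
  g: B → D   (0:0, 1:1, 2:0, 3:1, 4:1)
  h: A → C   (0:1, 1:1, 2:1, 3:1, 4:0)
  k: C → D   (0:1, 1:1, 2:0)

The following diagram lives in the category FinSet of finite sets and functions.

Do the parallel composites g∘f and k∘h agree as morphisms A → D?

Answer: DOES NOT COMMUTE

Work:
Along f;g (path 1):
  0 f→1 g→1
  1 f→1 g→1
  2 f→3 g→1
  3 f→0 g→0
  4 f→3 g→1
  result₁ = (0:1, 1:1, 2:1, 3:0, 4:1)
Along h;k (path 2):
  0 h→1 k→1
  1 h→1 k→1
  2 h→1 k→1
  3 h→1 k→1
  4 h→0 k→1
  result₂ = (0:1, 1:1, 2:1, 3:1, 4:1)
Equal? NO — does not commute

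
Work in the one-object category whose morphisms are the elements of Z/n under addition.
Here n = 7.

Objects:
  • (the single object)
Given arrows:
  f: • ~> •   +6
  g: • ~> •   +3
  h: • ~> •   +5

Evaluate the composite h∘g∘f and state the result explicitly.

  0 +6≡6 +3≡2 +5≡0  (mod 7)
result: +0

Answer: +0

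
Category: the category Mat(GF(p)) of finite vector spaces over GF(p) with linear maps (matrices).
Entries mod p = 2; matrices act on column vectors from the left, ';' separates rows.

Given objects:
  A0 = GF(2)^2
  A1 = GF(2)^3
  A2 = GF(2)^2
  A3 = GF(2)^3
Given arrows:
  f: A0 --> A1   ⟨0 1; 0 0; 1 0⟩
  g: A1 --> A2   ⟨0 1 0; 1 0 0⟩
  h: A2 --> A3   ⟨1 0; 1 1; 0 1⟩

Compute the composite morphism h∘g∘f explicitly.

Answer: ⟨0 0; 0 1; 0 1⟩

Work:
  e0=(1,0) f-->(0,0,1) g-->(0,0) h-->(0,0,0)
  e1=(0,1) f-->(1,0,0) g-->(0,1) h-->(0,1,1)
⟦path⟧: ⟨0 0; 0 1; 0 1⟩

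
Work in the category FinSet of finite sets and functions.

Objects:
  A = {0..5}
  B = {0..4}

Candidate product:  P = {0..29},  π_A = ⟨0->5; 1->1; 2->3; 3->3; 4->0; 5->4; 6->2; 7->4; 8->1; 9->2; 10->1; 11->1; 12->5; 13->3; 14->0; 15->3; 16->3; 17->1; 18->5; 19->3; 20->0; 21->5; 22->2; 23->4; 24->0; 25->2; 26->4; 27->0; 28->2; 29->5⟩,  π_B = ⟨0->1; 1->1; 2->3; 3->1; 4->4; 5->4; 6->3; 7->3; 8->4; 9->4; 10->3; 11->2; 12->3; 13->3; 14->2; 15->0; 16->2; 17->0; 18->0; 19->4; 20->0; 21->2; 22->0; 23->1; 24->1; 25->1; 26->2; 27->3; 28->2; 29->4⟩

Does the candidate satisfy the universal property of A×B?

|A|·|B| = 6·5 = 30;  |P| = 30
Check the pairing map k ↦ (π_A(k), π_B(k)):
  0 -> (5,1)
  1 -> (1,1)
  2 -> (3,3)
  3 -> (3,1)
  4 -> (0,4)
  5 -> (4,4)
  6 -> (2,3)
  7 -> (4,3)
  8 -> (1,4)
  9 -> (2,4)
  10 -> (1,3)
  11 -> (1,2)
  12 -> (5,3)
  13 -> (3,3)  ✗ repeats pair of k=2
  14 -> (0,2)
  15 -> (3,0)
  16 -> (3,2)
  17 -> (1,0)
  18 -> (5,0)
  19 -> (3,4)
  20 -> (0,0)
  21 -> (5,2)
  22 -> (2,0)
  23 -> (4,1)
  24 -> (0,1)
  25 -> (2,1)
  26 -> (4,2)
  27 -> (0,3)
  28 -> (2,2)
  29 -> (5,4)
distinct pairs in image: 29 / 30 needed
  → (3,3) hit at k=2 and k=13

Answer: NOT A VALID PRODUCT — duplicate pair at indices 2,13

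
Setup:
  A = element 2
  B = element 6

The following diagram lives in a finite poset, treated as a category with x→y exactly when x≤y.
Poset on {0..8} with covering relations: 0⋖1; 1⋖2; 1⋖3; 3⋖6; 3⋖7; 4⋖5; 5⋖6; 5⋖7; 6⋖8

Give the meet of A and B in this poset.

Answer: A∧B = 1

Derivation:
{x : x⊑A ∧ x⊑B} = {0,1}  (A=2, B=6)
  0 ⊑ 1
  1 ⊑ 1
glb = 1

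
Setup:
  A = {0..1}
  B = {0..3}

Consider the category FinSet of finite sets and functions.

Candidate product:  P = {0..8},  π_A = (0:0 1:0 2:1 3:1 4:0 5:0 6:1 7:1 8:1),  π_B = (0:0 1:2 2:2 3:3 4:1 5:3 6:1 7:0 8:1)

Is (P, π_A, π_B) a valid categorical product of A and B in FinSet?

|A|·|B| = 2·4 = 8;  |P| = 9
  → cardinalities differ; no bijection possible.

Answer: NOT A VALID PRODUCT — |P|=9 ≠ |A|·|B|=8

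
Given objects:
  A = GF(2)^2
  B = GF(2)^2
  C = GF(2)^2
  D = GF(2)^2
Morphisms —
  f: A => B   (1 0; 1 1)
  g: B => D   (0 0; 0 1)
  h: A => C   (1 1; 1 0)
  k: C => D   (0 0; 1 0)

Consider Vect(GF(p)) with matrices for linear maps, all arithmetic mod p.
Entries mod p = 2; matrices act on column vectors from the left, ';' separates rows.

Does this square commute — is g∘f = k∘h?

Path 1 = f;g:
  e0=(1,0) f=>(1,1) g=>(0,1)
  e1=(0,1) f=>(0,1) g=>(0,1)
  result₁ = (0 0; 1 1)
Path 2 = h;k:
  e0=(1,0) h=>(1,1) k=>(0,1)
  e1=(0,1) h=>(1,0) k=>(0,1)
  result₂ = (0 0; 1 1)
Equal? YES — commutes

Answer: COMMUTES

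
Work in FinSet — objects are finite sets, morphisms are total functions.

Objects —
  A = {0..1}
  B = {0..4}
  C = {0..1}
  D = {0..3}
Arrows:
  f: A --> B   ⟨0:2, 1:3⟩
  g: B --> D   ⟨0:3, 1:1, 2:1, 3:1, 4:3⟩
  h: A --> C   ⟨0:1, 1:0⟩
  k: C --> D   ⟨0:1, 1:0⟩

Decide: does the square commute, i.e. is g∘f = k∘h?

Along f;g (path 1):
  0 f-->2 g-->1
  1 f-->3 g-->1
  ⟦path⟧₁ = ⟨0:1, 1:1⟩
Along h;k (path 2):
  0 h-->1 k-->0
  1 h-->0 k-->1
  ⟦path⟧₂ = ⟨0:0, 1:1⟩
Equal? differ; not commutative

Answer: DOES NOT COMMUTE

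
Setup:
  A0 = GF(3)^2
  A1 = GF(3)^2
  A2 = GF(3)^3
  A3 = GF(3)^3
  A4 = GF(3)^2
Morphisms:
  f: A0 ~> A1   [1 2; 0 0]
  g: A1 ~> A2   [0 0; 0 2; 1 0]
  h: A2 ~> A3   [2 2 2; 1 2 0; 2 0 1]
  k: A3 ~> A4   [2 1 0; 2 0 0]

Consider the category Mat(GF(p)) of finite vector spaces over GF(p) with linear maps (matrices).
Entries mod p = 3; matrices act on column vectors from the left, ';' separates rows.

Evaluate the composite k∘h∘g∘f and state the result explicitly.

  e0=[1,0] f~>[1,0] g~>[0,0,1] h~>[2,0,1] k~>[1,1]
  e1=[0,1] f~>[2,0] g~>[0,0,2] h~>[1,0,2] k~>[2,2]
⟦path⟧: [1 2; 1 2]

Answer: [1 2; 1 2]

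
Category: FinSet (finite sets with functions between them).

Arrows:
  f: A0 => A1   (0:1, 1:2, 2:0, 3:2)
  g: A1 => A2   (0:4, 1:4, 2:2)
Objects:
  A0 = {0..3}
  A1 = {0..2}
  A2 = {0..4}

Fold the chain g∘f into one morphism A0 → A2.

  0 f=>1 g=>4
  1 f=>2 g=>2
  2 f=>0 g=>4
  3 f=>2 g=>2
result: (0:4, 1:2, 2:4, 3:2)

Answer: (0:4, 1:2, 2:4, 3:2)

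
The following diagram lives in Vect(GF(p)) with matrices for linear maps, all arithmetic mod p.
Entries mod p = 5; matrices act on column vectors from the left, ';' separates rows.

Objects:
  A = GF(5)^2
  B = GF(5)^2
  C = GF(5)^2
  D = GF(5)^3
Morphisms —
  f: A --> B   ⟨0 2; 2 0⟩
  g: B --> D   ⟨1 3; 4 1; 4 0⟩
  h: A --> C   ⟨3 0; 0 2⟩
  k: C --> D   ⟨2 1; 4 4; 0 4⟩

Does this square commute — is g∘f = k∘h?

Along f;g (path 1):
  e0=(1,0) f-->(0,2) g-->(1,2,0)
  e1=(0,1) f-->(2,0) g-->(2,3,3)
  composite₁ = ⟨1 2; 2 3; 0 3⟩
Along h;k (path 2):
  e0=(1,0) h-->(3,0) k-->(1,2,0)
  e1=(0,1) h-->(0,2) k-->(2,3,3)
  composite₂ = ⟨1 2; 2 3; 0 3⟩
Equal? same morphism ✓

Answer: COMMUTES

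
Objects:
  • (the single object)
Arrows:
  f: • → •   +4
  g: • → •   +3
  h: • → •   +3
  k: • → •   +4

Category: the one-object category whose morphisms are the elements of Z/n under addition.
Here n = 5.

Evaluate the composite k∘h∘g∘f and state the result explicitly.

Answer: +4

Derivation:
  0 +4≡4 +3≡2 +3≡0 +4≡4  (mod 5)
⟦path⟧: +4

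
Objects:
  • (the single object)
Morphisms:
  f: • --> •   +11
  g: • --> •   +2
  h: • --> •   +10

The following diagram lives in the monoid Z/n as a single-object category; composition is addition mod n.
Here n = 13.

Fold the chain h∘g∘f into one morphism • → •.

Answer: +10

Work:
  0 +11≡11 +2≡0 +10≡10  (mod 13)
⟦path⟧: +10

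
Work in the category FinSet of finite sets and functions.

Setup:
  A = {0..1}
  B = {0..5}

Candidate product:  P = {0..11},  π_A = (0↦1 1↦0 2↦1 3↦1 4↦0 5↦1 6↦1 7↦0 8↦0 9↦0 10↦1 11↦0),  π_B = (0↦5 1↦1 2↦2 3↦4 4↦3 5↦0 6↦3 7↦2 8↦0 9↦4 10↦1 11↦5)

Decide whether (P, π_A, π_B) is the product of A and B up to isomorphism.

Answer: VALID PRODUCT

Work:
|A|·|B| = 2·6 = 12;  |P| = 12
Check the pairing map k ↦ (π_A(k), π_B(k)):
  0 ↦ (1,5)
  1 ↦ (0,1)
  2 ↦ (1,2)
  3 ↦ (1,4)
  4 ↦ (0,3)
  5 ↦ (1,0)
  6 ↦ (1,3)
  7 ↦ (0,2)
  8 ↦ (0,0)
  9 ↦ (0,4)
  10 ↦ (1,1)
  11 ↦ (0,5)
distinct pairs in image: 12 / 12 needed
  → bijection onto A×B; projections well-typed.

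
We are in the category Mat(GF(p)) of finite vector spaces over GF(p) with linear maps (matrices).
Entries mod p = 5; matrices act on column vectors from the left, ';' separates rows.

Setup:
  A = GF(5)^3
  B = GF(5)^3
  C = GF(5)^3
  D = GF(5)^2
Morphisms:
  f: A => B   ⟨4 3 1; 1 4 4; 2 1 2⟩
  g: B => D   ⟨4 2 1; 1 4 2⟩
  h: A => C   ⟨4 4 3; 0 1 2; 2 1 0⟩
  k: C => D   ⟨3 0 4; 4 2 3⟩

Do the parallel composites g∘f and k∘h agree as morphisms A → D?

Answer: COMMUTES

Trace:
Along f;g (path 1):
  e0=[1,0,0] f=>[4,1,2] g=>[0,2]
  e1=[0,1,0] f=>[3,4,1] g=>[1,1]
  e2=[0,0,1] f=>[1,4,2] g=>[4,1]
  composite₁ = ⟨0 1 4; 2 1 1⟩
Along h;k (path 2):
  e0=[1,0,0] h=>[4,0,2] k=>[0,2]
  e1=[0,1,0] h=>[4,1,1] k=>[1,1]
  e2=[0,0,1] h=>[3,2,0] k=>[4,1]
  composite₂ = ⟨0 1 4; 2 1 1⟩
Equal? same morphism ✓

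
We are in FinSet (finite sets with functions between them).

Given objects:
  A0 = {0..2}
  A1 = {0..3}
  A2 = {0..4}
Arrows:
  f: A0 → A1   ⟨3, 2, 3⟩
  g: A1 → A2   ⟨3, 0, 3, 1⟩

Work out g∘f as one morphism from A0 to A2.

  0 f→3 g→1
  1 f→2 g→3
  2 f→3 g→1
result: ⟨1, 3, 1⟩

Answer: ⟨1, 3, 1⟩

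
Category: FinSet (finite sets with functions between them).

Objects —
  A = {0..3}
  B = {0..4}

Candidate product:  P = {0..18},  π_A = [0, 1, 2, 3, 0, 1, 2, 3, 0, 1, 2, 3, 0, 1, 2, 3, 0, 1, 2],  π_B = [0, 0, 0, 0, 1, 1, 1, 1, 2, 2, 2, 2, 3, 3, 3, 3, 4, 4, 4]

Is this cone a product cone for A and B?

|A|·|B| = 4·5 = 20;  |P| = 19
  → cardinalities differ; no bijection possible.

Answer: NOT A VALID PRODUCT — |P|=19 ≠ |A|·|B|=20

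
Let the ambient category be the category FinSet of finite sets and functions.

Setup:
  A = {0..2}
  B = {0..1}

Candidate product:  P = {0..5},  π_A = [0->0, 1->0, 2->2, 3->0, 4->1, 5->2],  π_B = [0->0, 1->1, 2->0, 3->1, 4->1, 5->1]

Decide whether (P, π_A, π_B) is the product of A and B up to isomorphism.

Answer: NOT A VALID PRODUCT — duplicate pair at indices 3,1

Trace:
|A|·|B| = 3·2 = 6;  |P| = 6
Check the pairing map k ↦ (π_A(k), π_B(k)):
  0 -> (0,0)
  1 -> (0,1)
  2 -> (2,0)
  3 -> (0,1)  ✗ repeats pair of k=1
  4 -> (1,1)
  5 -> (2,1)
distinct pairs in image: 5 / 6 needed
  → (0,1) hit at k=1 and k=3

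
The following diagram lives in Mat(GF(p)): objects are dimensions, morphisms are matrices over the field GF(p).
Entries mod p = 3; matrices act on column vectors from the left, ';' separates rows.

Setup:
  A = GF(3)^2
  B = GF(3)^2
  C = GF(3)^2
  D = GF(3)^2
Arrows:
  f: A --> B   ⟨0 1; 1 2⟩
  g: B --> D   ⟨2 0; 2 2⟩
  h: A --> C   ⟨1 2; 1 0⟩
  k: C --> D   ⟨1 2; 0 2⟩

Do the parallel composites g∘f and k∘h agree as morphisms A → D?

Along f;g (path 1):
  e0=[1,0] f-->[0,1] g-->[0,2]
  e1=[0,1] f-->[1,2] g-->[2,0]
  ⟦path⟧₁ = ⟨0 2; 2 0⟩
Along h;k (path 2):
  e0=[1,0] h-->[1,1] k-->[0,2]
  e1=[0,1] h-->[2,0] k-->[2,0]
  ⟦path⟧₂ = ⟨0 2; 2 0⟩
Equal? YES — commutes

Answer: COMMUTES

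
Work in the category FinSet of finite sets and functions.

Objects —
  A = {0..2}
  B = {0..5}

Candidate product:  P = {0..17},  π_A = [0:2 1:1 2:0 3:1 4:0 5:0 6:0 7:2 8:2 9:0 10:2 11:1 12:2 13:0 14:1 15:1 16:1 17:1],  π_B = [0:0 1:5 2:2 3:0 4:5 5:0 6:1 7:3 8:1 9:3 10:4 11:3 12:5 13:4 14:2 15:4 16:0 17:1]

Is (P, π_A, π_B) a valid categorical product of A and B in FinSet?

|A|·|B| = 3·6 = 18;  |P| = 18
Check the pairing map k ↦ (π_A(k), π_B(k)):
  0 : (2,0)
  1 : (1,5)
  2 : (0,2)
  3 : (1,0)
  4 : (0,5)
  5 : (0,0)
  6 : (0,1)
  7 : (2,3)
  8 : (2,1)
  9 : (0,3)
  10 : (2,4)
  11 : (1,3)
  12 : (2,5)
  13 : (0,4)
  14 : (1,2)
  15 : (1,4)
  16 : (1,0)  ✗ repeats pair of k=3
  17 : (1,1)
distinct pairs in image: 17 / 18 needed
  → (1,0) hit at k=3 and k=16

Answer: NOT A VALID PRODUCT — duplicate pair at indices 16,3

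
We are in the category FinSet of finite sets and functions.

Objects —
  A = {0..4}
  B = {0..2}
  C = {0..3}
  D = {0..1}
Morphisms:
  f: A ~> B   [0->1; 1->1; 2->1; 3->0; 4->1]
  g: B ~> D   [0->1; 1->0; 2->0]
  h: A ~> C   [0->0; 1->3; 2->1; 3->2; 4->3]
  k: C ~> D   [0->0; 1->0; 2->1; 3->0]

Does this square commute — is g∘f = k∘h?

1) trace f;g:
  0 f~>1 g~>0
  1 f~>1 g~>0
  2 f~>1 g~>0
  3 f~>0 g~>1
  4 f~>1 g~>0
  composite₁ = [0->0; 1->0; 2->0; 3->1; 4->0]
2) trace h;k:
  0 h~>0 k~>0
  1 h~>3 k~>0
  2 h~>1 k~>0
  3 h~>2 k~>1
  4 h~>3 k~>0
  composite₂ = [0->0; 1->0; 2->0; 3->1; 4->0]
Equal? equal; square commutes

Answer: COMMUTES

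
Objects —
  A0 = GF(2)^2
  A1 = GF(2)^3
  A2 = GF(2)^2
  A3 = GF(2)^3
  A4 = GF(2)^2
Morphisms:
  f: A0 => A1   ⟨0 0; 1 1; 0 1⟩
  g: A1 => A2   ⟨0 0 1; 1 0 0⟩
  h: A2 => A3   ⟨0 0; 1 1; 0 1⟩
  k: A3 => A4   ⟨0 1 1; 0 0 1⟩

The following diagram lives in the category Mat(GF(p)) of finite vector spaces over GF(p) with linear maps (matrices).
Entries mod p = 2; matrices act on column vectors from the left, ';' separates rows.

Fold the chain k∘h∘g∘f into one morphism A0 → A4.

  e0=⟨1,0⟩ f=>⟨0,1,0⟩ g=>⟨0,0⟩ h=>⟨0,0,0⟩ k=>⟨0,0⟩
  e1=⟨0,1⟩ f=>⟨0,1,1⟩ g=>⟨1,0⟩ h=>⟨0,1,0⟩ k=>⟨1,0⟩
⟦path⟧: ⟨0 1; 0 0⟩

Answer: ⟨0 1; 0 0⟩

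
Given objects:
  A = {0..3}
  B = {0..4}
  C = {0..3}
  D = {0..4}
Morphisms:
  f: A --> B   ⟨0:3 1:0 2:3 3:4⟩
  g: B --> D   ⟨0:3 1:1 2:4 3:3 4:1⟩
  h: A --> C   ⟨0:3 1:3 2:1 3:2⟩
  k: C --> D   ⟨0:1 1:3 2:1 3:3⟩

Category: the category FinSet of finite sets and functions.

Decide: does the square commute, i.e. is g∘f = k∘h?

Answer: COMMUTES

Derivation:
1) trace f;g:
  0 f-->3 g-->3
  1 f-->0 g-->3
  2 f-->3 g-->3
  3 f-->4 g-->1
  ⟦path⟧₁ = ⟨0:3 1:3 2:3 3:1⟩
2) trace h;k:
  0 h-->3 k-->3
  1 h-->3 k-->3
  2 h-->1 k-->3
  3 h-->2 k-->1
  ⟦path⟧₂ = ⟨0:3 1:3 2:3 3:1⟩
Equal? YES — commutes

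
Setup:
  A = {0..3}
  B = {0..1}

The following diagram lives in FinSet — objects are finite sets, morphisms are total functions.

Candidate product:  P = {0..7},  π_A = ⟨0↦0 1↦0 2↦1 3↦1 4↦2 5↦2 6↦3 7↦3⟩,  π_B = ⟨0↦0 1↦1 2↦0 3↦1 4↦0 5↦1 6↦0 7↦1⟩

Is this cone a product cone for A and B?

Answer: VALID PRODUCT

Work:
|A|·|B| = 4·2 = 8;  |P| = 8
Check the pairing map k ↦ (π_A(k), π_B(k)):
  0 ↦ (0,0)
  1 ↦ (0,1)
  2 ↦ (1,0)
  3 ↦ (1,1)
  4 ↦ (2,0)
  5 ↦ (2,1)
  6 ↦ (3,0)
  7 ↦ (3,1)
distinct pairs in image: 8 / 8 needed
  → bijection onto A×B; projections well-typed.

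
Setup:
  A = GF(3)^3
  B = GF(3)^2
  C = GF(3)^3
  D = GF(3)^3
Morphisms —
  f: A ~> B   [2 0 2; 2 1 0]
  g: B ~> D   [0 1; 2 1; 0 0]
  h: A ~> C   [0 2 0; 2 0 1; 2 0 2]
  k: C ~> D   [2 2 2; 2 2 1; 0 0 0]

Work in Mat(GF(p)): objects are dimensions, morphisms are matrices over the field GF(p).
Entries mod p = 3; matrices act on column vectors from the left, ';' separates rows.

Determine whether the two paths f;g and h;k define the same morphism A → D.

Answer: COMMUTES

Work:
Along f;g (path 1):
  e0=⟨1,0,0⟩ f~>⟨2,2⟩ g~>⟨2,0,0⟩
  e1=⟨0,1,0⟩ f~>⟨0,1⟩ g~>⟨1,1,0⟩
  e2=⟨0,0,1⟩ f~>⟨2,0⟩ g~>⟨0,1,0⟩
  composite₁ = [2 1 0; 0 1 1; 0 0 0]
Along h;k (path 2):
  e0=⟨1,0,0⟩ h~>⟨0,2,2⟩ k~>⟨2,0,0⟩
  e1=⟨0,1,0⟩ h~>⟨2,0,0⟩ k~>⟨1,1,0⟩
  e2=⟨0,0,1⟩ h~>⟨0,1,2⟩ k~>⟨0,1,0⟩
  composite₂ = [2 1 0; 0 1 1; 0 0 0]
Equal? equal; square commutes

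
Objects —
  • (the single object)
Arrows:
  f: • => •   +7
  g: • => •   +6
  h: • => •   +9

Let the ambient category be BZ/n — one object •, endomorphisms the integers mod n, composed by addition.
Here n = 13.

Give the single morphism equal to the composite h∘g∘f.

Answer: +9

Derivation:
  0 +7≡7 +6≡0 +9≡9  (mod 13)
composite: +9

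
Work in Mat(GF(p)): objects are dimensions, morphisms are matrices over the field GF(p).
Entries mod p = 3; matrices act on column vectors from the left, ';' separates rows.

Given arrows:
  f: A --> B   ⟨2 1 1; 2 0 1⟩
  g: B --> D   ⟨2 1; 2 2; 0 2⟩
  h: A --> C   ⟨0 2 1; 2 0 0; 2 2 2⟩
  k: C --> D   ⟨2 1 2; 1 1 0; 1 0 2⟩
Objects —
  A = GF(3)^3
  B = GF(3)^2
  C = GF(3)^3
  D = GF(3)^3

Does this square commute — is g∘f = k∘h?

Answer: COMMUTES

Trace:
1) trace f;g:
  e0=⟨1,0,0⟩ f-->⟨2,2⟩ g-->⟨0,2,1⟩
  e1=⟨0,1,0⟩ f-->⟨1,0⟩ g-->⟨2,2,0⟩
  e2=⟨0,0,1⟩ f-->⟨1,1⟩ g-->⟨0,1,2⟩
  result₁ = ⟨0 2 0; 2 2 1; 1 0 2⟩
2) trace h;k:
  e0=⟨1,0,0⟩ h-->⟨0,2,2⟩ k-->⟨0,2,1⟩
  e1=⟨0,1,0⟩ h-->⟨2,0,2⟩ k-->⟨2,2,0⟩
  e2=⟨0,0,1⟩ h-->⟨1,0,2⟩ k-->⟨0,1,2⟩
  result₂ = ⟨0 2 0; 2 2 1; 1 0 2⟩
Equal? same morphism ✓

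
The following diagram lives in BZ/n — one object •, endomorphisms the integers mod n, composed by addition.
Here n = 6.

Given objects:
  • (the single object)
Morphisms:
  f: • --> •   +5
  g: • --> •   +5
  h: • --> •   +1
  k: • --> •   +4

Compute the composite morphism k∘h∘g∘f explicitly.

Answer: +3

Derivation:
  0 +5≡5 +5≡4 +1≡5 +4≡3  (mod 6)
result: +3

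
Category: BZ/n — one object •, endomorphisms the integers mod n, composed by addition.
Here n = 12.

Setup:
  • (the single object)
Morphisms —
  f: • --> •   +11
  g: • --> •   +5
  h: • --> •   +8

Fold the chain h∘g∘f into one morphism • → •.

  0 +11≡11 +5≡4 +8≡0  (mod 12)
composite: +0

Answer: +0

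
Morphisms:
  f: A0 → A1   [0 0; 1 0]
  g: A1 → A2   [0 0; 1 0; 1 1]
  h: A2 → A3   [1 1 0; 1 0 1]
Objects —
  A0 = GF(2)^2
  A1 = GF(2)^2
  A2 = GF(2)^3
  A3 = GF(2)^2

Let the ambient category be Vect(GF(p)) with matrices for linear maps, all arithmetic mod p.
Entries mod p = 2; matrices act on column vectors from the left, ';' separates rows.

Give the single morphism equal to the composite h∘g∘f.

Answer: [0 0; 1 0]

Derivation:
  e0=(1,0) f→(0,1) g→(0,0,1) h→(0,1)
  e1=(0,1) f→(0,0) g→(0,0,0) h→(0,0)
result: [0 0; 1 0]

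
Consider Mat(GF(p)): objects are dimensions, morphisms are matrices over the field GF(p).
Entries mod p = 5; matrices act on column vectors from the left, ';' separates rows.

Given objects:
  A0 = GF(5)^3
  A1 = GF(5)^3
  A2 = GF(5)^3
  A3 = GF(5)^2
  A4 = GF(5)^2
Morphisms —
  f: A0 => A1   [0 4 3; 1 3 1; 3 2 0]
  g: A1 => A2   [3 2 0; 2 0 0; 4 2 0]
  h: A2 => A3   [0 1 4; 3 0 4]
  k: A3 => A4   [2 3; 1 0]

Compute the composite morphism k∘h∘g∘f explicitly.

Answer: [3 3 1; 3 1 2]

Work:
  e0=[1,0,0] f=>[0,1,3] g=>[2,0,2] h=>[3,4] k=>[3,3]
  e1=[0,1,0] f=>[4,3,2] g=>[3,3,2] h=>[1,2] k=>[3,1]
  e2=[0,0,1] f=>[3,1,0] g=>[1,1,4] h=>[2,4] k=>[1,2]
result: [3 3 1; 3 1 2]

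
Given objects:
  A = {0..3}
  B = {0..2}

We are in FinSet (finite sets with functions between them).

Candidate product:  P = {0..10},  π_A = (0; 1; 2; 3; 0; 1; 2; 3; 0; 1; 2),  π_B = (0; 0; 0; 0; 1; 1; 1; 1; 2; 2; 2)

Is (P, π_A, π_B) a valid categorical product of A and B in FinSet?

|A|·|B| = 4·3 = 12;  |P| = 11
  → cardinalities differ; no bijection possible.

Answer: NOT A VALID PRODUCT — |P|=11 ≠ |A|·|B|=12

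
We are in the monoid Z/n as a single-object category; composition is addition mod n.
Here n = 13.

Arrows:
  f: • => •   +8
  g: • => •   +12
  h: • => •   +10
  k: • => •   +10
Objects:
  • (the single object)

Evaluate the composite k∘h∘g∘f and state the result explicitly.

Answer: +1

Trace:
  0 +8≡8 +12≡7 +10≡4 +10≡1  (mod 13)
⟦path⟧: +1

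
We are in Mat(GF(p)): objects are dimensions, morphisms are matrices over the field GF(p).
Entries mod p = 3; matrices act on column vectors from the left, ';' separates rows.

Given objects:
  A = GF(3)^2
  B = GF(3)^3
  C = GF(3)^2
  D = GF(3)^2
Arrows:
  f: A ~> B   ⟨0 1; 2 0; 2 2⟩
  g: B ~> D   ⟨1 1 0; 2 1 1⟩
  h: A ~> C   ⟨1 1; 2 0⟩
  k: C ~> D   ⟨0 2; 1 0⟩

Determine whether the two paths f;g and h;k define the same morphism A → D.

1) trace f;g:
  e0=⟨1,0⟩ f~>⟨0,2,2⟩ g~>⟨2,1⟩
  e1=⟨0,1⟩ f~>⟨1,0,2⟩ g~>⟨1,1⟩
  result₁ = ⟨2 1; 1 1⟩
2) trace h;k:
  e0=⟨1,0⟩ h~>⟨1,2⟩ k~>⟨1,1⟩
  e1=⟨0,1⟩ h~>⟨1,0⟩ k~>⟨0,1⟩
  result₂ = ⟨1 0; 1 1⟩
Equal? NO — does not commute

Answer: DOES NOT COMMUTE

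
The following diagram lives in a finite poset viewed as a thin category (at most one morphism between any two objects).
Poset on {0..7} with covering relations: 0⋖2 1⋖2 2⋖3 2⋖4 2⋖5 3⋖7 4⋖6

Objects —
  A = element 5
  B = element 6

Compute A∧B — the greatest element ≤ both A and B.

Answer: A∧B = 2

Derivation:
Common predecessors of 5,6: {0,1,2}
  0 ≤ 2
  1 ≤ 2
  2 ≤ 2
glb = 2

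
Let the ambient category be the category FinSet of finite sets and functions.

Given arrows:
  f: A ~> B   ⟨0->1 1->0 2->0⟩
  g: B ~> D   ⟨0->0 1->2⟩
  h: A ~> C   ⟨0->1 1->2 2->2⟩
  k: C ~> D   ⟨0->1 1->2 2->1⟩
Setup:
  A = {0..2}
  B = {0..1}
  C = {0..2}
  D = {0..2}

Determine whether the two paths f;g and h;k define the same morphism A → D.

Path 1 = f;g:
  0 f~>1 g~>2
  1 f~>0 g~>0
  2 f~>0 g~>0
  composite₁ = ⟨0->2 1->0 2->0⟩
Path 2 = h;k:
  0 h~>1 k~>2
  1 h~>2 k~>1
  2 h~>2 k~>1
  composite₂ = ⟨0->2 1->1 2->1⟩
Equal? NO — does not commute

Answer: DOES NOT COMMUTE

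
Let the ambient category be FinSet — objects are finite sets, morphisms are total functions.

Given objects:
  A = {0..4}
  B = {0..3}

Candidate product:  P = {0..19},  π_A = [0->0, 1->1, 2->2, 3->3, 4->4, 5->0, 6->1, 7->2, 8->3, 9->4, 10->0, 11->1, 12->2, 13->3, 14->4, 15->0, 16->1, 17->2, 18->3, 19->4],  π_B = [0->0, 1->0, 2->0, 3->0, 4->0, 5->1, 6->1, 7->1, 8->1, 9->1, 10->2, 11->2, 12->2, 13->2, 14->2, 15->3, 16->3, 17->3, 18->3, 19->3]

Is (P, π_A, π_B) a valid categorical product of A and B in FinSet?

Answer: VALID PRODUCT

Derivation:
|A|·|B| = 5·4 = 20;  |P| = 20
Check the pairing map k ↦ (π_A(k), π_B(k)):
  0 -> (0,0)
  1 -> (1,0)
  2 -> (2,0)
  3 -> (3,0)
  4 -> (4,0)
  5 -> (0,1)
  6 -> (1,1)
  7 -> (2,1)
  8 -> (3,1)
  9 -> (4,1)
  10 -> (0,2)
  11 -> (1,2)
  12 -> (2,2)
  13 -> (3,2)
  14 -> (4,2)
  15 -> (0,3)
  16 -> (1,3)
  17 -> (2,3)
  18 -> (3,3)
  19 -> (4,3)
distinct pairs in image: 20 / 20 needed
  → bijection onto A×B; projections well-typed.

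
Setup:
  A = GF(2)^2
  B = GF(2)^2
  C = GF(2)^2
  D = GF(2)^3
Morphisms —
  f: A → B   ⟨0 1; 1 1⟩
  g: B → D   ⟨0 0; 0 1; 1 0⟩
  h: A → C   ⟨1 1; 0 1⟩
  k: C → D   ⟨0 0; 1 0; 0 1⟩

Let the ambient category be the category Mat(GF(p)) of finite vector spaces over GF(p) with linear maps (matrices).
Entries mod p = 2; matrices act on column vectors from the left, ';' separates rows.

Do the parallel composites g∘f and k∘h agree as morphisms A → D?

Answer: COMMUTES

Derivation:
1) trace f;g:
  e0=[1,0] f→[0,1] g→[0,1,0]
  e1=[0,1] f→[1,1] g→[0,1,1]
  composite₁ = ⟨0 0; 1 1; 0 1⟩
2) trace h;k:
  e0=[1,0] h→[1,0] k→[0,1,0]
  e1=[0,1] h→[1,1] k→[0,1,1]
  composite₂ = ⟨0 0; 1 1; 0 1⟩
Equal? YES — commutes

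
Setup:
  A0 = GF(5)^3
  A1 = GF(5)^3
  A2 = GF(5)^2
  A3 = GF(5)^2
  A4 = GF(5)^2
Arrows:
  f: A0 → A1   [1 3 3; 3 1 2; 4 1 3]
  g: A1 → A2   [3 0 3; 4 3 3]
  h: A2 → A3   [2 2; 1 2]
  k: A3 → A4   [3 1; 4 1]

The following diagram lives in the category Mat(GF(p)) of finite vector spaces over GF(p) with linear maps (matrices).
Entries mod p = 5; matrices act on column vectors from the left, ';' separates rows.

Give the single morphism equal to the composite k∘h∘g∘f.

Answer: [0 3 2; 0 3 2]

Derivation:
  e0=⟨1,0,0⟩ f→⟨1,3,4⟩ g→⟨0,0⟩ h→⟨0,0⟩ k→⟨0,0⟩
  e1=⟨0,1,0⟩ f→⟨3,1,1⟩ g→⟨2,3⟩ h→⟨0,3⟩ k→⟨3,3⟩
  e2=⟨0,0,1⟩ f→⟨3,2,3⟩ g→⟨3,2⟩ h→⟨0,2⟩ k→⟨2,2⟩
⟦path⟧: [0 3 2; 0 3 2]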